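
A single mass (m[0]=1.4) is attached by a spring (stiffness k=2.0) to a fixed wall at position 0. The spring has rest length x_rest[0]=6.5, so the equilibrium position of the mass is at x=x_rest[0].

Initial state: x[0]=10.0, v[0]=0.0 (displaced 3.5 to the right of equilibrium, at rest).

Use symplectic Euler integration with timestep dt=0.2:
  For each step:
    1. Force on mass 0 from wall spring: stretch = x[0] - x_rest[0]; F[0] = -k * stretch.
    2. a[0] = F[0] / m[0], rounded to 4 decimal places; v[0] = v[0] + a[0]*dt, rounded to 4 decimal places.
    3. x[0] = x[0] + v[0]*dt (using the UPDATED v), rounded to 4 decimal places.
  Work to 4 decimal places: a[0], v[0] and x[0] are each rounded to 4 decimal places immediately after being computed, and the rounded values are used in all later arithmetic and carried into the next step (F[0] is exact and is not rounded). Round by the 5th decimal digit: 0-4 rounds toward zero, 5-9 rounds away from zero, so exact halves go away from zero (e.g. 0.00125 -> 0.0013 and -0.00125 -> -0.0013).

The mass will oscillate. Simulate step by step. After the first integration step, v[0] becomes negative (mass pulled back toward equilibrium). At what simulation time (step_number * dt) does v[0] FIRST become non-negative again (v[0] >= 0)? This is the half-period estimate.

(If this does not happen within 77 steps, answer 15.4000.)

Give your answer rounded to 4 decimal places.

Answer: 2.8000

Derivation:
Step 0: x=[10.0000] v=[0.0000]
Step 1: x=[9.8000] v=[-1.0000]
Step 2: x=[9.4114] v=[-1.9429]
Step 3: x=[8.8565] v=[-2.7747]
Step 4: x=[8.1669] v=[-3.4480]
Step 5: x=[7.3820] v=[-3.9243]
Step 6: x=[6.5467] v=[-4.1763]
Step 7: x=[5.7088] v=[-4.1896]
Step 8: x=[4.9161] v=[-3.9635]
Step 9: x=[4.2139] v=[-3.5110]
Step 10: x=[3.6423] v=[-2.8578]
Step 11: x=[3.2340] v=[-2.0413]
Step 12: x=[3.0124] v=[-1.1082]
Step 13: x=[2.9901] v=[-0.1117]
Step 14: x=[3.1683] v=[0.8911]
First v>=0 after going negative at step 14, time=2.8000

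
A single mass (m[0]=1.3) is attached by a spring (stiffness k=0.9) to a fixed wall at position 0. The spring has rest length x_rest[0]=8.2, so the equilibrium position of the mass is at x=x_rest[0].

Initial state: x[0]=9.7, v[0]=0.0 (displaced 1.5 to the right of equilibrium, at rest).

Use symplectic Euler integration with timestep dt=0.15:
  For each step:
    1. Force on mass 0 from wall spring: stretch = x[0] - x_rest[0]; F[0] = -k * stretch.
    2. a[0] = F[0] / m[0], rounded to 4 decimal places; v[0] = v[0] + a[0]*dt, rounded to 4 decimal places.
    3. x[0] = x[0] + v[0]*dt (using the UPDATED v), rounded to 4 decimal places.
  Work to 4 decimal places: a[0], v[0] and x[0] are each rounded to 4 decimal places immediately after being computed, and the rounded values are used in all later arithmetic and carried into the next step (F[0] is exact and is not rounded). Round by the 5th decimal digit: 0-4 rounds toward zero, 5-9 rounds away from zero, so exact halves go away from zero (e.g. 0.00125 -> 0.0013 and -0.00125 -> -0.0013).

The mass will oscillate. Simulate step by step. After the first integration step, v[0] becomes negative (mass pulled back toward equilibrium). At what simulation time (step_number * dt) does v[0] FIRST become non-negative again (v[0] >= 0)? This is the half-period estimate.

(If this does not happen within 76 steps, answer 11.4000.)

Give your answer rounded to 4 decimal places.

Step 0: x=[9.7000] v=[0.0000]
Step 1: x=[9.6766] v=[-0.1558]
Step 2: x=[9.6302] v=[-0.3091]
Step 3: x=[9.5616] v=[-0.4576]
Step 4: x=[9.4718] v=[-0.5990]
Step 5: x=[9.3621] v=[-0.7311]
Step 6: x=[9.2343] v=[-0.8518]
Step 7: x=[9.0904] v=[-0.9592]
Step 8: x=[8.9326] v=[-1.0517]
Step 9: x=[8.7634] v=[-1.1278]
Step 10: x=[8.5855] v=[-1.1863]
Step 11: x=[8.4016] v=[-1.2263]
Step 12: x=[8.2145] v=[-1.2472]
Step 13: x=[8.0272] v=[-1.2487]
Step 14: x=[7.8426] v=[-1.2308]
Step 15: x=[7.6635] v=[-1.1937]
Step 16: x=[7.4928] v=[-1.1380]
Step 17: x=[7.3331] v=[-1.0646]
Step 18: x=[7.1869] v=[-0.9746]
Step 19: x=[7.0565] v=[-0.8694]
Step 20: x=[6.9439] v=[-0.7506]
Step 21: x=[6.8509] v=[-0.6202]
Step 22: x=[6.7789] v=[-0.4801]
Step 23: x=[6.7290] v=[-0.3325]
Step 24: x=[6.7020] v=[-0.1797]
Step 25: x=[6.6984] v=[-0.0241]
Step 26: x=[6.7182] v=[0.1318]
First v>=0 after going negative at step 26, time=3.9000

Answer: 3.9000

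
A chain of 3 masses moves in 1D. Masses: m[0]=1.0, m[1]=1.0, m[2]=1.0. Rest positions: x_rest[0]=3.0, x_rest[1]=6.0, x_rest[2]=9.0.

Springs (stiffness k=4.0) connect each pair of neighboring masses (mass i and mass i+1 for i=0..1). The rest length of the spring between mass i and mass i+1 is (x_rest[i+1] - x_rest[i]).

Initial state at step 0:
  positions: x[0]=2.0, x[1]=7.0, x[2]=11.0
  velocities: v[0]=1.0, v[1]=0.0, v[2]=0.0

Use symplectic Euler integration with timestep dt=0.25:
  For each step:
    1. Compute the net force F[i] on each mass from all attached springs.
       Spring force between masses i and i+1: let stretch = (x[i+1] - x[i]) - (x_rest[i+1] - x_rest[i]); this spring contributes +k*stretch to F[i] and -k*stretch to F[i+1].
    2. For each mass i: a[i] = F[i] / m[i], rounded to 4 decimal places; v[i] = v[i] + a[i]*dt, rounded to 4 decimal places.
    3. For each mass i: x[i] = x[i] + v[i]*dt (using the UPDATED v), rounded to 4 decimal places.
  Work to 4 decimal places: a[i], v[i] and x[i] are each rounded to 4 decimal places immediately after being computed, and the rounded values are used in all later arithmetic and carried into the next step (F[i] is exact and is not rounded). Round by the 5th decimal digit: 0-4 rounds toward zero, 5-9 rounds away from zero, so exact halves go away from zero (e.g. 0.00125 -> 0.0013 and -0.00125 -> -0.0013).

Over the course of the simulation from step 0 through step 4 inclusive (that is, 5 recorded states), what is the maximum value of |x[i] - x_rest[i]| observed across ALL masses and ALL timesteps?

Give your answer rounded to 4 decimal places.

Answer: 2.3281

Derivation:
Step 0: x=[2.0000 7.0000 11.0000] v=[1.0000 0.0000 0.0000]
Step 1: x=[2.7500 6.7500 10.7500] v=[3.0000 -1.0000 -1.0000]
Step 2: x=[3.7500 6.5000 10.2500] v=[4.0000 -1.0000 -2.0000]
Step 3: x=[4.6875 6.5000 9.5625] v=[3.7500 0.0000 -2.7500]
Step 4: x=[5.3281 6.8125 8.8594] v=[2.5625 1.2500 -2.8125]
Max displacement = 2.3281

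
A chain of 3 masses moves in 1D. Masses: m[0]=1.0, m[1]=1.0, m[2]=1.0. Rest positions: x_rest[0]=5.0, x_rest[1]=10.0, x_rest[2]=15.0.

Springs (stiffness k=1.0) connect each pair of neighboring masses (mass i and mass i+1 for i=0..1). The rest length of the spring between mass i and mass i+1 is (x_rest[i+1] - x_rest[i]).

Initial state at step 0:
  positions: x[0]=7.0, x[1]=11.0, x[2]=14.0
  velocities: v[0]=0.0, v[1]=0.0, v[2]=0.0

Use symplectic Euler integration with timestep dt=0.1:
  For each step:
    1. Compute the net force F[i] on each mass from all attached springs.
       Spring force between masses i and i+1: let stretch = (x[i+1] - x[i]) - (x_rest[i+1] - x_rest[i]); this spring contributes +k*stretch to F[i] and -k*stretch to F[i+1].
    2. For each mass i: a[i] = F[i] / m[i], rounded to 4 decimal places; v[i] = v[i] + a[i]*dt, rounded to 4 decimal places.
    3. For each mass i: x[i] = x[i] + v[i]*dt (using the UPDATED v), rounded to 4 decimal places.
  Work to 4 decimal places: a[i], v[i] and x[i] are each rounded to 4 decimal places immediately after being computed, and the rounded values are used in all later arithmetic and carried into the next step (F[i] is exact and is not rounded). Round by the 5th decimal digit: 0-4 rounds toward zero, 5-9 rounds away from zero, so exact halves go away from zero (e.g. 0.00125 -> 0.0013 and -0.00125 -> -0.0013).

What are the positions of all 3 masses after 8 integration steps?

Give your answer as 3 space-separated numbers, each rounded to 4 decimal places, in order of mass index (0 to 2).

Answer: 6.6414 10.6989 14.6597

Derivation:
Step 0: x=[7.0000 11.0000 14.0000] v=[0.0000 0.0000 0.0000]
Step 1: x=[6.9900 10.9900 14.0200] v=[-0.1000 -0.1000 0.2000]
Step 2: x=[6.9700 10.9703 14.0597] v=[-0.2000 -0.1970 0.3970]
Step 3: x=[6.9400 10.9415 14.1185] v=[-0.3000 -0.2881 0.5881]
Step 4: x=[6.9000 10.9044 14.1955] v=[-0.3999 -0.3706 0.7704]
Step 5: x=[6.8501 10.8602 14.2896] v=[-0.4995 -0.4419 0.9413]
Step 6: x=[6.7903 10.8102 14.3994] v=[-0.5985 -0.5000 1.0984]
Step 7: x=[6.7207 10.7559 14.5234] v=[-0.6965 -0.5431 1.2395]
Step 8: x=[6.6414 10.6989 14.6597] v=[-0.7930 -0.5699 1.3628]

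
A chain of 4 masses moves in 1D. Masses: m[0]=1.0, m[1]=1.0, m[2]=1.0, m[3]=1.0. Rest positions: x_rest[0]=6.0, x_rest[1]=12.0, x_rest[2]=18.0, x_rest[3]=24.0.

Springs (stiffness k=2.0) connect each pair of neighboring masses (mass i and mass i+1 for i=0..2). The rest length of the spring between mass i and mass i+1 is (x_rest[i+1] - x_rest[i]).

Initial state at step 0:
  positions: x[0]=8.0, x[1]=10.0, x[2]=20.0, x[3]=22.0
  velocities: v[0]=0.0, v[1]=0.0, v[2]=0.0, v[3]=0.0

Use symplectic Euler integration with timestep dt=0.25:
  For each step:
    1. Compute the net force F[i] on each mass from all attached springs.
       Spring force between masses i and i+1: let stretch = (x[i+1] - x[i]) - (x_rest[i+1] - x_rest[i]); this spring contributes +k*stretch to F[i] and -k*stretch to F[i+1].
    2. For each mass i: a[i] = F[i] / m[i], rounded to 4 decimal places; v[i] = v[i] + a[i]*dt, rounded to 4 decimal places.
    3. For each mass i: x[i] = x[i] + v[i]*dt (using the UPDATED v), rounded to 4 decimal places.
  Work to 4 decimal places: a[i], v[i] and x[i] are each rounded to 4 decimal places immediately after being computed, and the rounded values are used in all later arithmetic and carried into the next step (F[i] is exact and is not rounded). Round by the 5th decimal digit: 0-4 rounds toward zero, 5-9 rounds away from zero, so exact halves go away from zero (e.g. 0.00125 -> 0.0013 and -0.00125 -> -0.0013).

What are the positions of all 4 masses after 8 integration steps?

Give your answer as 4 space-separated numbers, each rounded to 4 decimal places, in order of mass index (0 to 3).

Step 0: x=[8.0000 10.0000 20.0000 22.0000] v=[0.0000 0.0000 0.0000 0.0000]
Step 1: x=[7.5000 11.0000 19.0000 22.5000] v=[-2.0000 4.0000 -4.0000 2.0000]
Step 2: x=[6.6875 12.5625 17.4375 23.3125] v=[-3.2500 6.2500 -6.2500 3.2500]
Step 3: x=[5.8594 14.0000 16.0000 24.1406] v=[-3.3125 5.7500 -5.7500 3.3125]
Step 4: x=[5.2989 14.6699 15.3301 24.7012] v=[-2.2422 2.6797 -2.6797 2.2422]
Step 5: x=[5.1597 14.2510 15.7491 24.8404] v=[-0.5567 -1.6757 1.6758 0.5567]
Step 6: x=[5.4070 12.8829 17.1172 24.5932] v=[0.9890 -5.4723 5.4724 -0.9890]
Step 7: x=[5.8388 11.1096 18.8905 24.1615] v=[1.7270 -7.0931 7.0933 -1.7270]
Step 8: x=[6.1794 9.6501 20.3501 23.8209] v=[1.3624 -5.8381 5.8384 -1.3625]

Answer: 6.1794 9.6501 20.3501 23.8209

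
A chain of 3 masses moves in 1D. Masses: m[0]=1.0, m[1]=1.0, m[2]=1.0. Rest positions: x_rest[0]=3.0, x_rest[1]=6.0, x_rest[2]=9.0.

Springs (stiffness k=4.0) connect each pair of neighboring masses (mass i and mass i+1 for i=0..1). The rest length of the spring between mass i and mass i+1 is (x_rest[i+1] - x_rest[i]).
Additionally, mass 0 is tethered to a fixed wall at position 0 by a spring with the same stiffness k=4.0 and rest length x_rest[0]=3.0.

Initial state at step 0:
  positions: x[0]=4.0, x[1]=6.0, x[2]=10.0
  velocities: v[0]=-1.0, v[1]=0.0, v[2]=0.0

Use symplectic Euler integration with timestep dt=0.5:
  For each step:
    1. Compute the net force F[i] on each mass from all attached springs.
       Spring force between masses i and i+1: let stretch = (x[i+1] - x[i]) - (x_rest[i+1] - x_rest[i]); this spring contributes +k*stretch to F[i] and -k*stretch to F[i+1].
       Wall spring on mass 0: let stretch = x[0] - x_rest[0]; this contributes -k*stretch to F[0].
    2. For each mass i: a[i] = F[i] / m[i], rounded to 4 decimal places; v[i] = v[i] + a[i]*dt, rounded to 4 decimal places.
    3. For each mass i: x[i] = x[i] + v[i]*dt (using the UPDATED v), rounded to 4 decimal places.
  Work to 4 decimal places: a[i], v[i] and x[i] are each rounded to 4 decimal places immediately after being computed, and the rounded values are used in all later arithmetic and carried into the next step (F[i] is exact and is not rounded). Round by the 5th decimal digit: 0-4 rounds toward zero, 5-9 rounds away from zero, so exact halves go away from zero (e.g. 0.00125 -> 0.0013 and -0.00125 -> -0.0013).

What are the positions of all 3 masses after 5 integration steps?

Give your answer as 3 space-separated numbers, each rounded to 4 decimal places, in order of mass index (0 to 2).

Answer: 4.0000 3.5000 9.0000

Derivation:
Step 0: x=[4.0000 6.0000 10.0000] v=[-1.0000 0.0000 0.0000]
Step 1: x=[1.5000 8.0000 9.0000] v=[-5.0000 4.0000 -2.0000]
Step 2: x=[4.0000 4.5000 10.0000] v=[5.0000 -7.0000 2.0000]
Step 3: x=[3.0000 6.0000 8.5000] v=[-2.0000 3.0000 -3.0000]
Step 4: x=[2.0000 7.0000 7.5000] v=[-2.0000 2.0000 -2.0000]
Step 5: x=[4.0000 3.5000 9.0000] v=[4.0000 -7.0000 3.0000]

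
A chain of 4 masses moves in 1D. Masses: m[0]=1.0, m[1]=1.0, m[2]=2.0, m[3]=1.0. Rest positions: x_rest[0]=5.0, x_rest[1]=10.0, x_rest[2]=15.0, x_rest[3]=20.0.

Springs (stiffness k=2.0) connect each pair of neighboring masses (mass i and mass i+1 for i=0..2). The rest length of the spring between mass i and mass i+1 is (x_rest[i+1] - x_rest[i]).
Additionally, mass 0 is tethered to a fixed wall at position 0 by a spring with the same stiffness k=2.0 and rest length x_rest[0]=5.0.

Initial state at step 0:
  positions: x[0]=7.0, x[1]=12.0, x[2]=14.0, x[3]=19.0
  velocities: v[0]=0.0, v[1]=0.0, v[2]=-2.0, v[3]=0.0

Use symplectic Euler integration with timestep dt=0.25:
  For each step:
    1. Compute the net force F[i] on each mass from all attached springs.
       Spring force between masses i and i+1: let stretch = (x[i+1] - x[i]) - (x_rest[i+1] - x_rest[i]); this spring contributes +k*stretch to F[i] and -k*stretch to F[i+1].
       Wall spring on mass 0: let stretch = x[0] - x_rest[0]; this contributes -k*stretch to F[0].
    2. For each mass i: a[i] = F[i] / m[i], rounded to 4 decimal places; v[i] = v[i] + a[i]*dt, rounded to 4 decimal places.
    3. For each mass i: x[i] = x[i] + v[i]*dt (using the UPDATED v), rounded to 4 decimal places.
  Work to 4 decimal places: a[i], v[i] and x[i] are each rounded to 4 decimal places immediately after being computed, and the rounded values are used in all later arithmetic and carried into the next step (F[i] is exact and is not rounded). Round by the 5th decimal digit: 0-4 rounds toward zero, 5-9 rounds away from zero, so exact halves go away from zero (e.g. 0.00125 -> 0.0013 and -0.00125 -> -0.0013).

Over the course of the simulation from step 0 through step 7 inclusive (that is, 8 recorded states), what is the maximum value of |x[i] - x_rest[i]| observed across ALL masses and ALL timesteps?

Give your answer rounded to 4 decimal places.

Answer: 3.1859

Derivation:
Step 0: x=[7.0000 12.0000 14.0000 19.0000] v=[0.0000 0.0000 -2.0000 0.0000]
Step 1: x=[6.7500 11.6250 13.6875 19.0000] v=[-1.0000 -1.5000 -1.2500 0.0000]
Step 2: x=[6.2656 10.8984 13.5781 18.9609] v=[-1.9375 -2.9063 -0.4375 -0.1563]
Step 3: x=[5.5771 9.9277 13.6377 18.8740] v=[-2.7539 -3.8829 0.2383 -0.3477]
Step 4: x=[4.7353 8.8769 13.7927 18.7575] v=[-3.3672 -4.2032 0.6199 -0.4659]
Step 5: x=[3.8193 7.9229 13.9508 18.6454] v=[-3.6641 -3.8161 0.6322 -0.4483]
Step 6: x=[2.9388 7.2094 14.0255 18.5715] v=[-3.5220 -2.8540 0.2989 -0.2956]
Step 7: x=[2.2248 6.8141 13.9584 18.5544] v=[-2.8561 -1.5813 -0.2686 -0.0686]
Max displacement = 3.1859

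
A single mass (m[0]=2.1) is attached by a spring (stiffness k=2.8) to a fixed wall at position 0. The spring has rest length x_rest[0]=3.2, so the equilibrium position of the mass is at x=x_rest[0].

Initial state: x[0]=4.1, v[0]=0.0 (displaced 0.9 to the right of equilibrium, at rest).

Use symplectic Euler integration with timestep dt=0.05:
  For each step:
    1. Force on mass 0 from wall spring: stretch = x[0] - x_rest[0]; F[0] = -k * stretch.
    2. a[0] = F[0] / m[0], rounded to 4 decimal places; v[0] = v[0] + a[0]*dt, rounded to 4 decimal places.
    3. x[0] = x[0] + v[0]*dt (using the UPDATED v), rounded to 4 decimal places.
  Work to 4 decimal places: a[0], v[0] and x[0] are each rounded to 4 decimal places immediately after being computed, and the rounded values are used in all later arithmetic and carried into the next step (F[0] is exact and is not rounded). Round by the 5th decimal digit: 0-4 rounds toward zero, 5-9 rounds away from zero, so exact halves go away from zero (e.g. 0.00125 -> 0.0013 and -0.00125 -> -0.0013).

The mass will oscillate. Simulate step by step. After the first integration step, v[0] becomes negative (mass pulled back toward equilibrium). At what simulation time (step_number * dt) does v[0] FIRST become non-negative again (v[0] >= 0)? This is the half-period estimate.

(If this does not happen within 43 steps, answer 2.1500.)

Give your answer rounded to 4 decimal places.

Answer: 2.1500

Derivation:
Step 0: x=[4.1000] v=[0.0000]
Step 1: x=[4.0970] v=[-0.0600]
Step 2: x=[4.0910] v=[-0.1198]
Step 3: x=[4.0820] v=[-0.1792]
Step 4: x=[4.0701] v=[-0.2380]
Step 5: x=[4.0553] v=[-0.2960]
Step 6: x=[4.0377] v=[-0.3530]
Step 7: x=[4.0173] v=[-0.4088]
Step 8: x=[3.9941] v=[-0.4633]
Step 9: x=[3.9683] v=[-0.5162]
Step 10: x=[3.9399] v=[-0.5674]
Step 11: x=[3.9091] v=[-0.6167]
Step 12: x=[3.8759] v=[-0.6640]
Step 13: x=[3.8404] v=[-0.7091]
Step 14: x=[3.8028] v=[-0.7518]
Step 15: x=[3.7632] v=[-0.7920]
Step 16: x=[3.7217] v=[-0.8295]
Step 17: x=[3.6785] v=[-0.8643]
Step 18: x=[3.6337] v=[-0.8962]
Step 19: x=[3.5874] v=[-0.9251]
Step 20: x=[3.5399] v=[-0.9509]
Step 21: x=[3.4912] v=[-0.9736]
Step 22: x=[3.4416] v=[-0.9930]
Step 23: x=[3.3911] v=[-1.0091]
Step 24: x=[3.3400] v=[-1.0218]
Step 25: x=[3.2884] v=[-1.0311]
Step 26: x=[3.2366] v=[-1.0370]
Step 27: x=[3.1846] v=[-1.0394]
Step 28: x=[3.1327] v=[-1.0384]
Step 29: x=[3.0810] v=[-1.0339]
Step 30: x=[3.0297] v=[-1.0260]
Step 31: x=[2.9790] v=[-1.0146]
Step 32: x=[2.9290] v=[-0.9999]
Step 33: x=[2.8799] v=[-0.9818]
Step 34: x=[2.8319] v=[-0.9605]
Step 35: x=[2.7851] v=[-0.9360]
Step 36: x=[2.7397] v=[-0.9083]
Step 37: x=[2.6958] v=[-0.8776]
Step 38: x=[2.6536] v=[-0.8440]
Step 39: x=[2.6132] v=[-0.8076]
Step 40: x=[2.5748] v=[-0.7685]
Step 41: x=[2.5385] v=[-0.7268]
Step 42: x=[2.5044] v=[-0.6827]
Step 43: x=[2.4726] v=[-0.6363]
v[0] did not become non-negative within 43 steps; using fallback time=2.1500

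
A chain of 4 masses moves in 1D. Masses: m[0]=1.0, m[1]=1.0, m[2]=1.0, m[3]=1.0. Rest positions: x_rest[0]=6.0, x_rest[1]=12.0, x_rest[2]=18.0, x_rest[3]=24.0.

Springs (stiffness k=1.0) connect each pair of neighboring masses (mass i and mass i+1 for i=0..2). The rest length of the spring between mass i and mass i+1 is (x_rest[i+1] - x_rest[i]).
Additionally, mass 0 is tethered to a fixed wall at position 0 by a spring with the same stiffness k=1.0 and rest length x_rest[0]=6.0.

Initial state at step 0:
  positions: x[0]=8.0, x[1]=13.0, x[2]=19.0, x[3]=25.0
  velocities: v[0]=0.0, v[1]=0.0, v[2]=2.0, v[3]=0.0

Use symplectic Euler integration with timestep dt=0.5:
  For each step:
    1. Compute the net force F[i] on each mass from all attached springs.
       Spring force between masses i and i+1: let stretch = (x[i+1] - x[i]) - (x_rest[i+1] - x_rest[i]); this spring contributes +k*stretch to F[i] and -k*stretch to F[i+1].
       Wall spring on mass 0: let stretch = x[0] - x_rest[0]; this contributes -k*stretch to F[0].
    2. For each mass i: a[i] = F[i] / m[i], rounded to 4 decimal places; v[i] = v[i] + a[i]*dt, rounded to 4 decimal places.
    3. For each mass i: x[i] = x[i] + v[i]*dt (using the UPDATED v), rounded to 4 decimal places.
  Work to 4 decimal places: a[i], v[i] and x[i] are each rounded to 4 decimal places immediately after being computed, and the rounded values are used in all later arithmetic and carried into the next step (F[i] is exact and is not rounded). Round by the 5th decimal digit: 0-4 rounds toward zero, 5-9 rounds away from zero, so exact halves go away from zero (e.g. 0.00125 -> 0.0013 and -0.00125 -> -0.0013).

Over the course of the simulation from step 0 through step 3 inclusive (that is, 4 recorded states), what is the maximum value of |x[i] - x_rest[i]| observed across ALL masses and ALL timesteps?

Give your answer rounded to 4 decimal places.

Step 0: x=[8.0000 13.0000 19.0000 25.0000] v=[0.0000 0.0000 2.0000 0.0000]
Step 1: x=[7.2500 13.2500 20.0000 25.0000] v=[-1.5000 0.5000 2.0000 0.0000]
Step 2: x=[6.1875 13.6875 20.5625 25.2500] v=[-2.1250 0.8750 1.1250 0.5000]
Step 3: x=[5.4531 13.9688 20.5782 25.8282] v=[-1.4688 0.5625 0.0313 1.1563]
Max displacement = 2.5782

Answer: 2.5782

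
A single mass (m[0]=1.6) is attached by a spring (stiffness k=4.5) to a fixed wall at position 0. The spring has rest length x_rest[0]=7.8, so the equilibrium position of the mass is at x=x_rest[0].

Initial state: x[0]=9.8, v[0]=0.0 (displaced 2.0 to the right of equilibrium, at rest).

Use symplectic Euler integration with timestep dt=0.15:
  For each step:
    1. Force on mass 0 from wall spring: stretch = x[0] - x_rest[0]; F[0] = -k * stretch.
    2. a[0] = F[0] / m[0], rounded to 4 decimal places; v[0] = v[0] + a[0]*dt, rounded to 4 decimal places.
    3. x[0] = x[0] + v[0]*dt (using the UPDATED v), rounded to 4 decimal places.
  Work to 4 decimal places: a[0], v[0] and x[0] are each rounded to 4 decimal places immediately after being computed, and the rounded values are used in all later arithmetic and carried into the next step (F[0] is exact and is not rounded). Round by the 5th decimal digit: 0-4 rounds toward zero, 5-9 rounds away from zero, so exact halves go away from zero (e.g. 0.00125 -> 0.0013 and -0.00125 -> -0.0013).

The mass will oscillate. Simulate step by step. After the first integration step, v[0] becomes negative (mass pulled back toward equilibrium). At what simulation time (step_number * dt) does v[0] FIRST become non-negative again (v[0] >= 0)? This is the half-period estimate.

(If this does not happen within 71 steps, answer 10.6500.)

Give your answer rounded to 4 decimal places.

Step 0: x=[9.8000] v=[0.0000]
Step 1: x=[9.6734] v=[-0.8438]
Step 2: x=[9.4283] v=[-1.6341]
Step 3: x=[9.0802] v=[-2.3210]
Step 4: x=[8.6510] v=[-2.8611]
Step 5: x=[8.1680] v=[-3.2201]
Step 6: x=[7.6617] v=[-3.3754]
Step 7: x=[7.1641] v=[-3.3171]
Step 8: x=[6.7068] v=[-3.0488]
Step 9: x=[6.3187] v=[-2.5876]
Step 10: x=[6.0243] v=[-1.9627]
Step 11: x=[5.8423] v=[-1.2136]
Step 12: x=[5.7841] v=[-0.3877]
Step 13: x=[5.8535] v=[0.4628]
First v>=0 after going negative at step 13, time=1.9500

Answer: 1.9500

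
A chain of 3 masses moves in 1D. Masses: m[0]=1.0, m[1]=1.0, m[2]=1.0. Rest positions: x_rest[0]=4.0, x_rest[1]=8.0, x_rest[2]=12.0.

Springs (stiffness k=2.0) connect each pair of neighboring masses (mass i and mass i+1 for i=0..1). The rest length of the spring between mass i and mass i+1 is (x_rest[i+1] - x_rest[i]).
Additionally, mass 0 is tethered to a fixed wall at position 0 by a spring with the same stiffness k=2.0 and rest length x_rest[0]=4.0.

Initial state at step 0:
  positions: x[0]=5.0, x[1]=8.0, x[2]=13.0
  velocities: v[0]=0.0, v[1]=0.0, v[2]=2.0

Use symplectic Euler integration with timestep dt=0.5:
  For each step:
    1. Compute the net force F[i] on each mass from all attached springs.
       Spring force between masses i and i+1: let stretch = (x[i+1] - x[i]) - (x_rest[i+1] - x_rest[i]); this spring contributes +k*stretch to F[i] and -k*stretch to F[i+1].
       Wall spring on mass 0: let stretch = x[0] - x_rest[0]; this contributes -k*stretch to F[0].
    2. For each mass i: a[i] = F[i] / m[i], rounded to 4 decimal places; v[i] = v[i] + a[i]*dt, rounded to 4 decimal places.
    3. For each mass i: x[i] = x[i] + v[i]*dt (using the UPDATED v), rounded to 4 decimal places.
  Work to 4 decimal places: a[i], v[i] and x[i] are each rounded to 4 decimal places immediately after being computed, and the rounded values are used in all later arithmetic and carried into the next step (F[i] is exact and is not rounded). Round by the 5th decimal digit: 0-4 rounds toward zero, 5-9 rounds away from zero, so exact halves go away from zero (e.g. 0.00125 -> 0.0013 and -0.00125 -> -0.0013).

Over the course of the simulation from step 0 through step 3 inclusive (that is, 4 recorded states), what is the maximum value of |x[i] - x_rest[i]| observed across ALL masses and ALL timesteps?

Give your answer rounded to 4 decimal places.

Step 0: x=[5.0000 8.0000 13.0000] v=[0.0000 0.0000 2.0000]
Step 1: x=[4.0000 9.0000 13.5000] v=[-2.0000 2.0000 1.0000]
Step 2: x=[3.5000 9.7500 13.7500] v=[-1.0000 1.5000 0.5000]
Step 3: x=[4.3750 9.3750 14.0000] v=[1.7500 -0.7500 0.5000]
Max displacement = 2.0000

Answer: 2.0000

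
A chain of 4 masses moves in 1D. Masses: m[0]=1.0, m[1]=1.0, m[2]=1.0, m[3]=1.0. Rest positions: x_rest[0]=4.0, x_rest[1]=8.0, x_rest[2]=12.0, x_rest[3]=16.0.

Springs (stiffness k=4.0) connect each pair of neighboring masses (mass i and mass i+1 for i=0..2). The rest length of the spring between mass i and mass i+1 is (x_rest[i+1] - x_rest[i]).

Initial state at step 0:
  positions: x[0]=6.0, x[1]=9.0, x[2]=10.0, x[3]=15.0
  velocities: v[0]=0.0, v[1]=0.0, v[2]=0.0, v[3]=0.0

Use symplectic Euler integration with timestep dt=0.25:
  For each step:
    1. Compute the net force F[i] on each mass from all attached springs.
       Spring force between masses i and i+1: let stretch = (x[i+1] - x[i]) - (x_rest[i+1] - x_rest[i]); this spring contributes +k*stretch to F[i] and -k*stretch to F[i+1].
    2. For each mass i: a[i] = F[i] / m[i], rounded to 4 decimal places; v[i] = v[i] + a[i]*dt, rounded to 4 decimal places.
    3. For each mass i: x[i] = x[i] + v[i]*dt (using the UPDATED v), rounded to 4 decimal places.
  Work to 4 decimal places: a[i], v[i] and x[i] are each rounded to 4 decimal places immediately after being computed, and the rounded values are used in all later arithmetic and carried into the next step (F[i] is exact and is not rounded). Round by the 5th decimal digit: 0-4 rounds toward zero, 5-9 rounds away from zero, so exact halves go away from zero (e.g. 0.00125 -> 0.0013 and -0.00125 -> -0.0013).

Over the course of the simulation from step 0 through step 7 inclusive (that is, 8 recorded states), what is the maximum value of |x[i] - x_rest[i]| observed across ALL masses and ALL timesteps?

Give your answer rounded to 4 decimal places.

Step 0: x=[6.0000 9.0000 10.0000 15.0000] v=[0.0000 0.0000 0.0000 0.0000]
Step 1: x=[5.7500 8.5000 11.0000 14.7500] v=[-1.0000 -2.0000 4.0000 -1.0000]
Step 2: x=[5.1875 7.9375 12.3125 14.5625] v=[-2.2500 -2.2500 5.2500 -0.7500]
Step 3: x=[4.3125 7.7813 13.0938 14.8125] v=[-3.5000 -0.6250 3.1250 1.0000]
Step 4: x=[3.3047 8.0860 12.9766 15.6328] v=[-4.0312 1.2187 -0.4688 3.2813]
Step 5: x=[2.4922 8.4180 12.3008 16.7891] v=[-3.2499 1.3280 -2.7032 4.6251]
Step 6: x=[2.1612 8.2393 11.7764 17.8233] v=[-1.3241 -0.7150 -2.0977 4.1368]
Step 7: x=[2.3497 7.4253 11.8794 18.3458] v=[0.7540 -3.2560 0.4121 2.0899]
Max displacement = 2.3458

Answer: 2.3458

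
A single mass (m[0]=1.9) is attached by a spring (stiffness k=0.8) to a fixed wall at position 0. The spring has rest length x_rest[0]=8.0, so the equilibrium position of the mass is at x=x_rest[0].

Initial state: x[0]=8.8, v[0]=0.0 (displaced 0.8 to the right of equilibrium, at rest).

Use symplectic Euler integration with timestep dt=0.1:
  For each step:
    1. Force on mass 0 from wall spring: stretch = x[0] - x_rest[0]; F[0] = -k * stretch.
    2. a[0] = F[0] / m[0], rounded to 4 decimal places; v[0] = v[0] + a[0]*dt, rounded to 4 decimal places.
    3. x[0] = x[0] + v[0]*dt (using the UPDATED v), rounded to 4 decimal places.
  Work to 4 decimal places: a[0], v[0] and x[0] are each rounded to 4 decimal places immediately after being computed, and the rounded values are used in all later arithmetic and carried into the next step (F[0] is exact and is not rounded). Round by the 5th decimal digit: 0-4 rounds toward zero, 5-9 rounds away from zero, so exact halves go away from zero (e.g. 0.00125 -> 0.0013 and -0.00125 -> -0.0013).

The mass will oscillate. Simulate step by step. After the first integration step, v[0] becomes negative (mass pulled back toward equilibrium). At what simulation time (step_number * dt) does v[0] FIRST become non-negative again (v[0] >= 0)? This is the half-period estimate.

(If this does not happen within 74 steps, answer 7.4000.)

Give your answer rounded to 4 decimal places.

Step 0: x=[8.8000] v=[0.0000]
Step 1: x=[8.7966] v=[-0.0337]
Step 2: x=[8.7899] v=[-0.0672]
Step 3: x=[8.7799] v=[-0.1005]
Step 4: x=[8.7666] v=[-0.1333]
Step 5: x=[8.7500] v=[-0.1656]
Step 6: x=[8.7303] v=[-0.1972]
Step 7: x=[8.7075] v=[-0.2280]
Step 8: x=[8.6817] v=[-0.2578]
Step 9: x=[8.6531] v=[-0.2865]
Step 10: x=[8.6217] v=[-0.3140]
Step 11: x=[8.5877] v=[-0.3402]
Step 12: x=[8.5512] v=[-0.3650]
Step 13: x=[8.5124] v=[-0.3882]
Step 14: x=[8.4714] v=[-0.4098]
Step 15: x=[8.4284] v=[-0.4297]
Step 16: x=[8.3836] v=[-0.4477]
Step 17: x=[8.3372] v=[-0.4639]
Step 18: x=[8.2894] v=[-0.4781]
Step 19: x=[8.2404] v=[-0.4903]
Step 20: x=[8.1904] v=[-0.5004]
Step 21: x=[8.1396] v=[-0.5084]
Step 22: x=[8.0882] v=[-0.5143]
Step 23: x=[8.0364] v=[-0.5180]
Step 24: x=[7.9845] v=[-0.5195]
Step 25: x=[7.9326] v=[-0.5189]
Step 26: x=[7.8810] v=[-0.5161]
Step 27: x=[7.8299] v=[-0.5111]
Step 28: x=[7.7795] v=[-0.5039]
Step 29: x=[7.7300] v=[-0.4946]
Step 30: x=[7.6817] v=[-0.4832]
Step 31: x=[7.6347] v=[-0.4698]
Step 32: x=[7.5893] v=[-0.4544]
Step 33: x=[7.5456] v=[-0.4371]
Step 34: x=[7.5038] v=[-0.4180]
Step 35: x=[7.4641] v=[-0.3971]
Step 36: x=[7.4267] v=[-0.3745]
Step 37: x=[7.3917] v=[-0.3504]
Step 38: x=[7.3592] v=[-0.3248]
Step 39: x=[7.3294] v=[-0.2978]
Step 40: x=[7.3024] v=[-0.2696]
Step 41: x=[7.2784] v=[-0.2402]
Step 42: x=[7.2574] v=[-0.2098]
Step 43: x=[7.2396] v=[-0.1785]
Step 44: x=[7.2250] v=[-0.1465]
Step 45: x=[7.2136] v=[-0.1139]
Step 46: x=[7.2055] v=[-0.0808]
Step 47: x=[7.2008] v=[-0.0474]
Step 48: x=[7.1994] v=[-0.0138]
Step 49: x=[7.2014] v=[0.0199]
First v>=0 after going negative at step 49, time=4.9000

Answer: 4.9000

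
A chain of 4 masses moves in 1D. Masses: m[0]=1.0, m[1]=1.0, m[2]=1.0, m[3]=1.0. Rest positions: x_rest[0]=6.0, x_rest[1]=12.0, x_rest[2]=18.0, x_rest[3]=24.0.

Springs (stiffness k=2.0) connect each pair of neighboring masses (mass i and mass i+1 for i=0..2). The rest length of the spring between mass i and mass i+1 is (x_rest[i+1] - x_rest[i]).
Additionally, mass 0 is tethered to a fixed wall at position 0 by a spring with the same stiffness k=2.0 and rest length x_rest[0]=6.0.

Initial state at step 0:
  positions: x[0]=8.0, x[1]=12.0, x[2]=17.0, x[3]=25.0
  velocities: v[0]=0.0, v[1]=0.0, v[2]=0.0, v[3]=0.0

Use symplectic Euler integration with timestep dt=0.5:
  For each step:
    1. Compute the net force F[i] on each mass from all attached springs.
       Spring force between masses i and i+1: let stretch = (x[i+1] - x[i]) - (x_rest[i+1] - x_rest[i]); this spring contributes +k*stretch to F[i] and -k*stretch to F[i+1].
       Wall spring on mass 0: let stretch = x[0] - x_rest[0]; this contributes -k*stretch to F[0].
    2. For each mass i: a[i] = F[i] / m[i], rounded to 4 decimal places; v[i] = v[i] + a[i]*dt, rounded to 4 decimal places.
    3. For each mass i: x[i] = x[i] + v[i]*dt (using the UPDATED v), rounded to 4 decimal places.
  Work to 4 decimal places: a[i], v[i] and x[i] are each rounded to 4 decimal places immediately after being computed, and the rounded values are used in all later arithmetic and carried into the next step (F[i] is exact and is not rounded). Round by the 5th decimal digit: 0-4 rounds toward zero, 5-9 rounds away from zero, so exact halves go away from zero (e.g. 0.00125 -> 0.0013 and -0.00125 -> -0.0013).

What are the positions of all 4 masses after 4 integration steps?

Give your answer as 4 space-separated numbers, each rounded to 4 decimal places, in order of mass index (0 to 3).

Answer: 6.5000 11.4375 17.5000 25.0000

Derivation:
Step 0: x=[8.0000 12.0000 17.0000 25.0000] v=[0.0000 0.0000 0.0000 0.0000]
Step 1: x=[6.0000 12.5000 18.5000 24.0000] v=[-4.0000 1.0000 3.0000 -2.0000]
Step 2: x=[4.2500 12.7500 19.7500 23.2500] v=[-3.5000 0.5000 2.5000 -1.5000]
Step 3: x=[4.6250 12.2500 19.2500 23.7500] v=[0.7500 -1.0000 -1.0000 1.0000]
Step 4: x=[6.5000 11.4375 17.5000 25.0000] v=[3.7500 -1.6250 -3.5000 2.5000]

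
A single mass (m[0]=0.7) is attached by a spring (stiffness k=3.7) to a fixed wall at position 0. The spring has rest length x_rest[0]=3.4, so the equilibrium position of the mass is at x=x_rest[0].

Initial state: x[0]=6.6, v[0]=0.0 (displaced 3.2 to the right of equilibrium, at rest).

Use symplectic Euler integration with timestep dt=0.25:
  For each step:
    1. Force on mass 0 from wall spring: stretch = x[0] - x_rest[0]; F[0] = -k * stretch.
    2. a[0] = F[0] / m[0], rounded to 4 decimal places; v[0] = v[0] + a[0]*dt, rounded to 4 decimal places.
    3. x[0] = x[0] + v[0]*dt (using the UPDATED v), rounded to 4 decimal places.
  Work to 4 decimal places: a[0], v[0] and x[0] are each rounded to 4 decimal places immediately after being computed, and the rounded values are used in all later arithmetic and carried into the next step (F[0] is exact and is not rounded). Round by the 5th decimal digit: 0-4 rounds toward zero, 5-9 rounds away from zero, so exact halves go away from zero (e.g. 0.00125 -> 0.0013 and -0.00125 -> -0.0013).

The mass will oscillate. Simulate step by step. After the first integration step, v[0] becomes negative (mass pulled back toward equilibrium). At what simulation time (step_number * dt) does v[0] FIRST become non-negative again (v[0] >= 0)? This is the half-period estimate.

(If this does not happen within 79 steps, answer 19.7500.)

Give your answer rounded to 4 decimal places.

Step 0: x=[6.6000] v=[0.0000]
Step 1: x=[5.5429] v=[-4.2286]
Step 2: x=[3.7778] v=[-7.0603]
Step 3: x=[1.8879] v=[-7.5595]
Step 4: x=[0.4976] v=[-5.5614]
Step 5: x=[0.0661] v=[-1.7261]
Step 6: x=[0.7360] v=[2.6794]
First v>=0 after going negative at step 6, time=1.5000

Answer: 1.5000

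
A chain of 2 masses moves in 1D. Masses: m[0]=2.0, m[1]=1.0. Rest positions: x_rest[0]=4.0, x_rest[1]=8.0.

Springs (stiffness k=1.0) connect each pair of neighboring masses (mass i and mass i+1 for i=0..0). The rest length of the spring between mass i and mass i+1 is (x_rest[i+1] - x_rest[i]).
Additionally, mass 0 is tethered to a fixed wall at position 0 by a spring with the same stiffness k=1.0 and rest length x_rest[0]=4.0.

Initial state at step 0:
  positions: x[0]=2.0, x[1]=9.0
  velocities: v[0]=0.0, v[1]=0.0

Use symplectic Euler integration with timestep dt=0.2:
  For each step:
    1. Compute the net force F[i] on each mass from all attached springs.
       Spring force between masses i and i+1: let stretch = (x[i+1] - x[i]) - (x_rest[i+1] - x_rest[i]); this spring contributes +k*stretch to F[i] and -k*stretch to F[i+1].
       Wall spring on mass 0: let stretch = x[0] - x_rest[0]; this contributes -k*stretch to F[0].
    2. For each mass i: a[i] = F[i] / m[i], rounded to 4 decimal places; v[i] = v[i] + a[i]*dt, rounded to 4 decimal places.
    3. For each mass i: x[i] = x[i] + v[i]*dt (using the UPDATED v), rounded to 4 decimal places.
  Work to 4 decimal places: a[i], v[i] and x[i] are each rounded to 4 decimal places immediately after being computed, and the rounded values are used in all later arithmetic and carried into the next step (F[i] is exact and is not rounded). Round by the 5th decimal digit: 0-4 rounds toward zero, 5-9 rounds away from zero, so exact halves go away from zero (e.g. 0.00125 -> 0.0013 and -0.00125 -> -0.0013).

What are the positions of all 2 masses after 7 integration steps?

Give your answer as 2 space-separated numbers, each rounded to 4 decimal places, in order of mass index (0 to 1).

Step 0: x=[2.0000 9.0000] v=[0.0000 0.0000]
Step 1: x=[2.1000 8.8800] v=[0.5000 -0.6000]
Step 2: x=[2.2936 8.6488] v=[0.9680 -1.1560]
Step 3: x=[2.5684 8.3234] v=[1.3742 -1.6270]
Step 4: x=[2.9070 7.9278] v=[1.6929 -1.9780]
Step 5: x=[3.2879 7.4914] v=[1.9043 -2.1822]
Step 6: x=[3.6871 7.0468] v=[1.9959 -2.2229]
Step 7: x=[4.0797 6.6278] v=[1.9632 -2.0948]

Answer: 4.0797 6.6278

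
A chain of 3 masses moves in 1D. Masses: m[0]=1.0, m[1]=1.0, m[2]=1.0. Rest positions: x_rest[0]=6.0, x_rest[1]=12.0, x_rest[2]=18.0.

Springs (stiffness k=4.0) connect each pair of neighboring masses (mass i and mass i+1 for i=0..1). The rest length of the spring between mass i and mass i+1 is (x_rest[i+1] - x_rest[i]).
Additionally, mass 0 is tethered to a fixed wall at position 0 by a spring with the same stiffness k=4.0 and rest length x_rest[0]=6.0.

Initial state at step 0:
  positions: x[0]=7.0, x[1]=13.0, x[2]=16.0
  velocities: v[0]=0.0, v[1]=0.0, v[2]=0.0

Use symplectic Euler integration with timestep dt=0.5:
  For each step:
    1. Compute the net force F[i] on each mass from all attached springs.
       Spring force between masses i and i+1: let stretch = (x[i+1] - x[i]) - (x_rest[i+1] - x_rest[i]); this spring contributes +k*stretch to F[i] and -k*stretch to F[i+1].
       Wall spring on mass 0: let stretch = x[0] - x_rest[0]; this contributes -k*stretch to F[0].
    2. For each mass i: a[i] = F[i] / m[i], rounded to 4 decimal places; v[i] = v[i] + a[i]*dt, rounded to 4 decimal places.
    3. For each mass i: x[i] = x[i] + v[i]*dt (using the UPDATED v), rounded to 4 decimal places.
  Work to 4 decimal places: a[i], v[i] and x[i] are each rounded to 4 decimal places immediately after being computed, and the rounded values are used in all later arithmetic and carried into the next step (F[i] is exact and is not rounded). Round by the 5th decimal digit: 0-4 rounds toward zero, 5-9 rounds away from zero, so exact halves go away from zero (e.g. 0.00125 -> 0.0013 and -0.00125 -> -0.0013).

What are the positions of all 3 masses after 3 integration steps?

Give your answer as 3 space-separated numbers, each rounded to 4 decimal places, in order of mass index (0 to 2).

Step 0: x=[7.0000 13.0000 16.0000] v=[0.0000 0.0000 0.0000]
Step 1: x=[6.0000 10.0000 19.0000] v=[-2.0000 -6.0000 6.0000]
Step 2: x=[3.0000 12.0000 19.0000] v=[-6.0000 4.0000 0.0000]
Step 3: x=[6.0000 12.0000 18.0000] v=[6.0000 0.0000 -2.0000]

Answer: 6.0000 12.0000 18.0000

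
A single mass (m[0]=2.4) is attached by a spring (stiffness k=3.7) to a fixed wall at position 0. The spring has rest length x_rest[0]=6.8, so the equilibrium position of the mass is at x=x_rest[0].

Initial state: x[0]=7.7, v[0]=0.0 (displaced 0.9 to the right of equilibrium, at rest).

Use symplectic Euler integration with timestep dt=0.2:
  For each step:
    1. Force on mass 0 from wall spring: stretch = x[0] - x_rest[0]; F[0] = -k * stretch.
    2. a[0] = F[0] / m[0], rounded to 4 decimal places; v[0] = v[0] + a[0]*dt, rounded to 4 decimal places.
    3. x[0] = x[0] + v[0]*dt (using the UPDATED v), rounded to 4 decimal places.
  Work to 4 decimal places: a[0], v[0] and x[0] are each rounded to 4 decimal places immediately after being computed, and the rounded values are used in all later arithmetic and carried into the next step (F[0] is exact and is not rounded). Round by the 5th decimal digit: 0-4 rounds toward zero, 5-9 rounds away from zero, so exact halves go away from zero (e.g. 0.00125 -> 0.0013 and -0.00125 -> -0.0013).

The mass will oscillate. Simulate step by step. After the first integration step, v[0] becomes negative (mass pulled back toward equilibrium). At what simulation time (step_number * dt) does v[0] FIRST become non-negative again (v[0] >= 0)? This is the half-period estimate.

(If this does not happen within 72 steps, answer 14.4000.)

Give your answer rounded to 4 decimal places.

Step 0: x=[7.7000] v=[0.0000]
Step 1: x=[7.6445] v=[-0.2775]
Step 2: x=[7.5369] v=[-0.5379]
Step 3: x=[7.3839] v=[-0.7651]
Step 4: x=[7.1949] v=[-0.9451]
Step 5: x=[6.9815] v=[-1.0669]
Step 6: x=[6.7569] v=[-1.1229]
Step 7: x=[6.5350] v=[-1.1096]
Step 8: x=[6.3294] v=[-1.0279]
Step 9: x=[6.1528] v=[-0.8828]
Step 10: x=[6.0162] v=[-0.6832]
Step 11: x=[5.9279] v=[-0.4415]
Step 12: x=[5.8934] v=[-0.1726]
Step 13: x=[5.9148] v=[0.1069]
First v>=0 after going negative at step 13, time=2.6000

Answer: 2.6000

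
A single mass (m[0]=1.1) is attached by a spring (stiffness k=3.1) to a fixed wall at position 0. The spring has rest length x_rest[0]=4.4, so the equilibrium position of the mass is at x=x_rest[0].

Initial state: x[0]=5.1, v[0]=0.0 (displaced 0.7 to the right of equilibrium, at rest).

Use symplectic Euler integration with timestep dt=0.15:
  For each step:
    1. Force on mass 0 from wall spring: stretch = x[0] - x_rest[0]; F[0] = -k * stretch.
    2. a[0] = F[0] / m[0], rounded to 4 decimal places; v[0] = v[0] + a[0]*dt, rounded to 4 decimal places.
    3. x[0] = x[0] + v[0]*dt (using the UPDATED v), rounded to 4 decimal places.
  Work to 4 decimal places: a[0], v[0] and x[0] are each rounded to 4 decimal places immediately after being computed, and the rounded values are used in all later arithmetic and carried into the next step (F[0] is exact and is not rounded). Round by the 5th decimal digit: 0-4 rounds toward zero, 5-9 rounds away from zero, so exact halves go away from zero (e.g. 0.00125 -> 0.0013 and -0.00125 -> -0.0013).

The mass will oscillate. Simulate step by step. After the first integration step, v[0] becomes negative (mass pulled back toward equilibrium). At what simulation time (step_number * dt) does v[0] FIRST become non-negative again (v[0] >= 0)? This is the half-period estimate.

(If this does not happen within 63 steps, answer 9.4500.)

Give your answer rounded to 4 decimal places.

Answer: 1.9500

Derivation:
Step 0: x=[5.1000] v=[0.0000]
Step 1: x=[5.0556] v=[-0.2959]
Step 2: x=[4.9697] v=[-0.5730]
Step 3: x=[4.8476] v=[-0.8138]
Step 4: x=[4.6972] v=[-1.0030]
Step 5: x=[4.5279] v=[-1.1286]
Step 6: x=[4.3505] v=[-1.1827]
Step 7: x=[4.1762] v=[-1.1618]
Step 8: x=[4.0161] v=[-1.0672]
Step 9: x=[3.8804] v=[-0.9049]
Step 10: x=[3.7776] v=[-0.6853]
Step 11: x=[3.7143] v=[-0.4222]
Step 12: x=[3.6945] v=[-0.1323]
Step 13: x=[3.7194] v=[0.1659]
First v>=0 after going negative at step 13, time=1.9500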